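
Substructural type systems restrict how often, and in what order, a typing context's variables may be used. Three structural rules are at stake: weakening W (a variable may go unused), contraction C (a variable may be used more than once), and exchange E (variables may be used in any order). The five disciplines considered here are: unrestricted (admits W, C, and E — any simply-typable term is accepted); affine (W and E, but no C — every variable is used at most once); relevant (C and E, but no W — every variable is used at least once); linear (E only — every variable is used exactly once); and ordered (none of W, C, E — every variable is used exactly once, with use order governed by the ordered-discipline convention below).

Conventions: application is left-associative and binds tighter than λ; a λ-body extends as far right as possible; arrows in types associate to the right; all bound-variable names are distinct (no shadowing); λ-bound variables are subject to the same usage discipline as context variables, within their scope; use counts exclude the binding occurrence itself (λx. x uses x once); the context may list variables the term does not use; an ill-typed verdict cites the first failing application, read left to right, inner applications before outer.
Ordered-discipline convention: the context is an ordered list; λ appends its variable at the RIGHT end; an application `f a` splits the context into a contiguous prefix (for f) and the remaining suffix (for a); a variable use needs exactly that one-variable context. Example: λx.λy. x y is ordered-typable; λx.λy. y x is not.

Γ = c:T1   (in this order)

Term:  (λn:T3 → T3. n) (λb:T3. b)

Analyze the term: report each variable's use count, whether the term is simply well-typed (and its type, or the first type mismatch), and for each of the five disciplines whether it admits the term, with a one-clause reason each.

variable uses: c=0; n (bound)=1; b (bound)=1
left-to-right use order: n, b
typing: well-typed at T3 → T3
ordered: ✗ — c never used (weakening)
linear: ✗ — c never used (weakening)
affine: ✓ — c, n, b: no repeats, contraction unneeded
relevant: ✗ — c never used (weakening)
unrestricted: ✓ — type-checks (T3 → T3) and nothing is barred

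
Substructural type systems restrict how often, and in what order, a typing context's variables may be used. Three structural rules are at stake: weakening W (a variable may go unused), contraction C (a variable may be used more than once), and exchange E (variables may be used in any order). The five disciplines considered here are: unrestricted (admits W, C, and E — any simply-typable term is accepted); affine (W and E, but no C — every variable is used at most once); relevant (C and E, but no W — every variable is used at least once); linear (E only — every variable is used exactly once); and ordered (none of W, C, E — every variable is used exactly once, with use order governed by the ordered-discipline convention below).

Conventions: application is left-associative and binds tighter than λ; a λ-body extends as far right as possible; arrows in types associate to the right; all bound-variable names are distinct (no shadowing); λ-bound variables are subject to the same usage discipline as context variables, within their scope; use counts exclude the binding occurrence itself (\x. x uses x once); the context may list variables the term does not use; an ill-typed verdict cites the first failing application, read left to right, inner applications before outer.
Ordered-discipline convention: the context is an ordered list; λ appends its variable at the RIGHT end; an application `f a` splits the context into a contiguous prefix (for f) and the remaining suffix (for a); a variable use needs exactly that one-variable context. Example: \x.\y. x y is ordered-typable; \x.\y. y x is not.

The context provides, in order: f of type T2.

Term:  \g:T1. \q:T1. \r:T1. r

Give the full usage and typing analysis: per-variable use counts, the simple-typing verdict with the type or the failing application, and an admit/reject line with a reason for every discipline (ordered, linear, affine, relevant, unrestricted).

usage: f: 0×; g [bound]: 0×; q [bound]: 0×; r [bound]: 1×
use order (left to right): r
typing: the term checks, with type T1 -> T1 -> T1 -> T1
ordered: ✗ — f, g, q left unused
linear: ✗ — f, g, q left unused
affine: ✓ — at most one use each (f, g, q, r)
relevant: ✗ — f, g, q left unused
unrestricted: ✓ — type-checks (T1 -> T1 -> T1 -> T1) and nothing is barred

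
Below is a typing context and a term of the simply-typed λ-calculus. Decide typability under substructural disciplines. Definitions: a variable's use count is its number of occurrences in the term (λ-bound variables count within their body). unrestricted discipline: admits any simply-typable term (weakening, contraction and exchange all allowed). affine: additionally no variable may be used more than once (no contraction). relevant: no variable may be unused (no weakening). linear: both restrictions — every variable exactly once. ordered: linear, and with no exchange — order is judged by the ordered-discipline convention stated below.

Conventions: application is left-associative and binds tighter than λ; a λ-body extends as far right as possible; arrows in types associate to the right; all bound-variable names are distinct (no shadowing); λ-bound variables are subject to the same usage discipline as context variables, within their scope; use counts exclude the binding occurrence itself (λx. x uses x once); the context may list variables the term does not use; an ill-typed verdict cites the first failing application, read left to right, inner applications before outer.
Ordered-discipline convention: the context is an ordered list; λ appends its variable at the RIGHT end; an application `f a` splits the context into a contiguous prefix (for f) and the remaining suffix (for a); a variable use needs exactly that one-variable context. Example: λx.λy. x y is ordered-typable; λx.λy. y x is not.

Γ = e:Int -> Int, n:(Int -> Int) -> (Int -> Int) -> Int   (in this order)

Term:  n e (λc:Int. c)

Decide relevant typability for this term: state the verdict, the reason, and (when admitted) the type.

yes — none of e, n, c goes unused; term : Int
counts: e: 1, n: 1, c [bound]: 1
use order (left to right): n, e, c
typing: well-typed — term : Int
per-discipline verdicts: ordered ✗ | linear ✓ | affine ✓ | relevant ✓ | unrestricted ✓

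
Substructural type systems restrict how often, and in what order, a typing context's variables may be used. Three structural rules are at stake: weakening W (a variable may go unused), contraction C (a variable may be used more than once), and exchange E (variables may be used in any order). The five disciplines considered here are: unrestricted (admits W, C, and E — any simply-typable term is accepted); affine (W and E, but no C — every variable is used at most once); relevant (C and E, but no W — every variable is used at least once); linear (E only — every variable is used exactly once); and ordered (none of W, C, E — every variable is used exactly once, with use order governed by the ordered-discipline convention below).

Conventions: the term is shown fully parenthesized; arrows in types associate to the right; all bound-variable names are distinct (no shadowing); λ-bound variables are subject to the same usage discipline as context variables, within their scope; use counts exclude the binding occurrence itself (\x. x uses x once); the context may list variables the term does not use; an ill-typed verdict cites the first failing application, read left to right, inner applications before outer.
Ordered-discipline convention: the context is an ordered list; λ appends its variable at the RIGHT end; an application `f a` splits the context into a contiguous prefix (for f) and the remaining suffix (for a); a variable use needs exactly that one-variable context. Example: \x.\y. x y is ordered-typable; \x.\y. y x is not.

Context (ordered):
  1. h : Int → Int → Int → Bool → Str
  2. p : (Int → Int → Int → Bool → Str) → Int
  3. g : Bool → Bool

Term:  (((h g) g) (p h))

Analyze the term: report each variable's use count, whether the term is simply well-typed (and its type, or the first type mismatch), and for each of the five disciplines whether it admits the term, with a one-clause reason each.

usage: h: 2×, p: 1×, g: 2×
order of uses: h, g, g, p, h
typing: ill-typed: an application expects Int but receives Bool → Bool
ordered: ✗ — the type mismatch rejects it
linear: ✗ — not simply typable
affine: ✗ — fails simple typing
relevant: ✗ — a type mismatch blocks all five
unrestricted: ✗ — the type mismatch rejects it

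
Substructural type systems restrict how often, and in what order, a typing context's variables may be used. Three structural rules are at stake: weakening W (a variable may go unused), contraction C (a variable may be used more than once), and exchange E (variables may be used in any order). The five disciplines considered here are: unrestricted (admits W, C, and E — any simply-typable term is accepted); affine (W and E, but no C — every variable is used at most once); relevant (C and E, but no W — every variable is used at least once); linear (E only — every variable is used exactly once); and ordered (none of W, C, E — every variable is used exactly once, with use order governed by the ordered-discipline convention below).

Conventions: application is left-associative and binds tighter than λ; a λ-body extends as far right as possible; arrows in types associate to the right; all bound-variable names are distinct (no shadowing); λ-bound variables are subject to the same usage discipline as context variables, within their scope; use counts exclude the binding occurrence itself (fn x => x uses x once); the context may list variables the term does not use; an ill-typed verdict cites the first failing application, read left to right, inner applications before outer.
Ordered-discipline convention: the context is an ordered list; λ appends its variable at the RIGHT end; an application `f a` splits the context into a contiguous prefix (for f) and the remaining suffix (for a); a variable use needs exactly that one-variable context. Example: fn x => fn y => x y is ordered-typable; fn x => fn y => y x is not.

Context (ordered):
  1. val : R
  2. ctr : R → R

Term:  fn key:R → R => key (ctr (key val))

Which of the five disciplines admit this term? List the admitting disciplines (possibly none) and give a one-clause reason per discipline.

admitted by: relevant, unrestricted
counts: val=1, ctr=1, key (λ-bound)=2
left-to-right use order: key, ctr, key, val
typing: well-typed — term : (R → R) → R
ordered ✗ (key ×2 used more than once (contraction))
linear ✗ (key ×2 used more than once (contraction))
affine ✗ (key ×2 used more than once (contraction))
relevant ✓ (val, ctr, key: all used, weakening unneeded)
unrestricted ✓ (typability at (R → R) → R is all that's needed)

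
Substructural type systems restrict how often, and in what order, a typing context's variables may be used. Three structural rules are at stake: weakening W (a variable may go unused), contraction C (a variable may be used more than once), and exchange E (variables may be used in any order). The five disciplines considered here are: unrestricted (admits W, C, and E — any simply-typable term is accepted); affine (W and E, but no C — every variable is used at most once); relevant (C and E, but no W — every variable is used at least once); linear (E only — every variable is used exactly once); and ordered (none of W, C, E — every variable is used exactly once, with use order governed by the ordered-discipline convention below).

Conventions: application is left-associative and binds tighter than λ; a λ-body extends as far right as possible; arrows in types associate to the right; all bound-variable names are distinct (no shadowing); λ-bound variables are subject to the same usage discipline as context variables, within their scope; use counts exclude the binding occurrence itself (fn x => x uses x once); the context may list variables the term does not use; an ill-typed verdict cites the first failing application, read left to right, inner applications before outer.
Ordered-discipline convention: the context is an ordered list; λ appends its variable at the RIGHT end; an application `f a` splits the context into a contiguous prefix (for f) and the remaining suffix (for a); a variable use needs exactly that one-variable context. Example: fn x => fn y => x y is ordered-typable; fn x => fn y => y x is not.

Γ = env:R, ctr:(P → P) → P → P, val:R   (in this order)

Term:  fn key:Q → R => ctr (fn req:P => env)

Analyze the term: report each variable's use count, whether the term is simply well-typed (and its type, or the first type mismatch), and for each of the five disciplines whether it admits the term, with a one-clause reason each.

counts: env ×1, ctr ×1, val ×0, key [bound] ×0, req [bound] ×0
left-to-right use order: ctr, env
typing: ill-typed: an application expects P → P but receives P → R
ordered: ✗, the type mismatch rejects it
linear: ✗, not simply typable
affine: ✗, fails simple typing
relevant: ✗, a type mismatch blocks all five
unrestricted: ✗, the type mismatch rejects it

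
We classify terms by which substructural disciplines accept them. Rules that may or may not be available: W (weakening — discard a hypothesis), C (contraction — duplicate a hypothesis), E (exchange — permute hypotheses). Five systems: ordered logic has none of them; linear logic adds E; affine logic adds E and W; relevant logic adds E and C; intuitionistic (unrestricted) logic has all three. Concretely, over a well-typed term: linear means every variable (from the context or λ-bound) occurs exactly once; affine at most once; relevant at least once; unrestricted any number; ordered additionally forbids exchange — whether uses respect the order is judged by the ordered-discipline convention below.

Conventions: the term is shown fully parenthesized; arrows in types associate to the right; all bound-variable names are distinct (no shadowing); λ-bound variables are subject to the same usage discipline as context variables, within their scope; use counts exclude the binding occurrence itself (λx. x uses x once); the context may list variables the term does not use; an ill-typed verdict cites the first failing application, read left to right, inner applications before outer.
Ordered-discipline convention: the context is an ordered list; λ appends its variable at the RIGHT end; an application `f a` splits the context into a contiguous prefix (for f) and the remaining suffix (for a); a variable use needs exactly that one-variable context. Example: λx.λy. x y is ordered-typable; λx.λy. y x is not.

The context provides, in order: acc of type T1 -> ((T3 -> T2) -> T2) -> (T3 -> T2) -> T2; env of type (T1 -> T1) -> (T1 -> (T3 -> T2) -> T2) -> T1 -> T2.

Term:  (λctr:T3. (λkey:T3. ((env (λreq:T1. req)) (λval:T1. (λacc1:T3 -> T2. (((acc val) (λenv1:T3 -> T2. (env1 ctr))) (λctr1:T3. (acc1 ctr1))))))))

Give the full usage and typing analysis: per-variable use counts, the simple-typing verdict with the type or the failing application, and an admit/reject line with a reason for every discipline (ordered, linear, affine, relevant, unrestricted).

usage: acc ×1; env ×1; ctr (bound) ×1; key (bound) ×0; req (bound) ×1; val (bound) ×1; acc1 (bound) ×1; env1 (bound) ×1; ctr1 (bound) ×1
order of uses: env, req, acc, val, env1, ctr, acc1, ctr1
typing: well-typed — term : T3 -> T3 -> T1 -> T2
ordered: ✗ — unused: key — weakening required
linear: ✗ — unused: key — weakening required
affine: ✓ — none of acc, env, ctr, key, req, val, acc1, env1, ctr1 used more than once
relevant: ✗ — unused: key — weakening required
unrestricted: ✓ — well-typed at T3 -> T3 -> T1 -> T2; no restrictions here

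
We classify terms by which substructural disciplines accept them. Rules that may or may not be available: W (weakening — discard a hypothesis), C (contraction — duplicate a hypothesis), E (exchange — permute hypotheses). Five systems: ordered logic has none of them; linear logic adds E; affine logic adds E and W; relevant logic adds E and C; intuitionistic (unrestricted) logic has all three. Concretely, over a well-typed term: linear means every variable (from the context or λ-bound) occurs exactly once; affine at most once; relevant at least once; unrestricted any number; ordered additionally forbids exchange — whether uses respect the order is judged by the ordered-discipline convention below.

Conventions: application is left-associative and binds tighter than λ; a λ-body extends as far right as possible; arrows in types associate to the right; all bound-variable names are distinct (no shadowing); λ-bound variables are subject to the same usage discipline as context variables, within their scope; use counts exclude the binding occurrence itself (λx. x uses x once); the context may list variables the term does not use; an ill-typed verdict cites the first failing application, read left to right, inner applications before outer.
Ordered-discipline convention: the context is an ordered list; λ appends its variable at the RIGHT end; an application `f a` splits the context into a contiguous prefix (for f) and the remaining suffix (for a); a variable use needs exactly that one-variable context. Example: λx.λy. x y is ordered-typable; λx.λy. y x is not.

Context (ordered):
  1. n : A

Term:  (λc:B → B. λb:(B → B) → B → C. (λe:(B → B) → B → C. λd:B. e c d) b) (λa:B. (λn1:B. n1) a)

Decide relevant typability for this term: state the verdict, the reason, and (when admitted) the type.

no — n never used (weakening)
use counts: n: 0; c [bound]: 1; b [bound]: 1; e [bound]: 1; d [bound]: 1; a [bound]: 1; n1 [bound]: 1
order of uses: e, c, d, b, n1, a
typing: well-typed — term : ((B → B) → B → C) → B → C
per-discipline verdicts: ordered ✗ · linear ✗ · affine ✓ · relevant ✗ · unrestricted ✓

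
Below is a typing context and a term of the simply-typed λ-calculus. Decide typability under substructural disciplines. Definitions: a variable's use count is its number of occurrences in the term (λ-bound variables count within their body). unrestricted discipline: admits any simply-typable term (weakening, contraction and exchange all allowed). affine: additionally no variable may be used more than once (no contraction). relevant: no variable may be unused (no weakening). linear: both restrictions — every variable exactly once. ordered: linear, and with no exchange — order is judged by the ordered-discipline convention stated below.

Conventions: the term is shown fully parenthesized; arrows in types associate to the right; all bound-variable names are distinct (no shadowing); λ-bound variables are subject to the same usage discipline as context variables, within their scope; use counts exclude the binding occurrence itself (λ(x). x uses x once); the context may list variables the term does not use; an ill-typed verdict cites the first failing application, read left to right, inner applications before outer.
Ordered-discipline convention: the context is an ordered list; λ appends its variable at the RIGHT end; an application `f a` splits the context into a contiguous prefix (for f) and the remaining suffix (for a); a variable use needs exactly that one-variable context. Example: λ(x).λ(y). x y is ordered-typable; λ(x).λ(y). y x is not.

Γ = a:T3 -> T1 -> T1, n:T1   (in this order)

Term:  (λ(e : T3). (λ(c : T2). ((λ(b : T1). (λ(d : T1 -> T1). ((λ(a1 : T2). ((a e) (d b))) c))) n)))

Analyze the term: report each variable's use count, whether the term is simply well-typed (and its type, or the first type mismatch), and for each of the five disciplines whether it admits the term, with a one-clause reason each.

usage: a: 1; n: 1; e (bound): 1; c (bound): 1; b (bound): 1; d (bound): 1; a1 (bound): 0
order of uses: a, e, d, b, c, n
typing: well-typed — term : T3 -> T2 -> (T1 -> T1) -> T1
ordered ✗ (a1 left unused)
linear ✗ (a1 left unused)
affine ✓ (a, n, e, c, b, d, a1: no repeats, contraction unneeded)
relevant ✗ (a1 left unused)
unrestricted ✓ (typability at T3 -> T2 -> (T1 -> T1) -> T1 is all that's needed)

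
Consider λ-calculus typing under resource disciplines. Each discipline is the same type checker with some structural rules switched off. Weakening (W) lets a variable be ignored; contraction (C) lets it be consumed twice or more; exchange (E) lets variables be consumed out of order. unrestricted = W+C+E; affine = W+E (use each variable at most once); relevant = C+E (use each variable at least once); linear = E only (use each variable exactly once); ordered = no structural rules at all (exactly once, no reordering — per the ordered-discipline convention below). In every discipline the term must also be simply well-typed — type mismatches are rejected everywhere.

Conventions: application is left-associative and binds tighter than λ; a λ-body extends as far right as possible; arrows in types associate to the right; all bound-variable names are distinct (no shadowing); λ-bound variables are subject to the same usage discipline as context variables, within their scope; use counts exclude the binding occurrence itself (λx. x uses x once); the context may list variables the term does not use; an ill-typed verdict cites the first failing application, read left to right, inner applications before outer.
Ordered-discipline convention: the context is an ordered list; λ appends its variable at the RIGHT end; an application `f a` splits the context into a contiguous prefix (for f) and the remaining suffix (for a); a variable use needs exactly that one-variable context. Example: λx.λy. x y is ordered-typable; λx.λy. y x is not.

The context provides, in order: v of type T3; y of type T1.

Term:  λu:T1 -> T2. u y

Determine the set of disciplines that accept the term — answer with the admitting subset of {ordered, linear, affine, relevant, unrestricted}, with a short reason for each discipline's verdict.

admitted by: affine, unrestricted
variable uses: v ×0, y ×1, u (bound) ×1
use order (left to right): u, y
typing: well-typed — term : (T1 -> T2) -> T2
ordered: ✗, unused: v — weakening required
linear: ✗, unused: v — weakening required
affine: ✓, v, y, u: no repeats, contraction unneeded
relevant: ✗, unused: v — weakening required
unrestricted: ✓, typability at (T1 -> T2) -> T2 is all that's needed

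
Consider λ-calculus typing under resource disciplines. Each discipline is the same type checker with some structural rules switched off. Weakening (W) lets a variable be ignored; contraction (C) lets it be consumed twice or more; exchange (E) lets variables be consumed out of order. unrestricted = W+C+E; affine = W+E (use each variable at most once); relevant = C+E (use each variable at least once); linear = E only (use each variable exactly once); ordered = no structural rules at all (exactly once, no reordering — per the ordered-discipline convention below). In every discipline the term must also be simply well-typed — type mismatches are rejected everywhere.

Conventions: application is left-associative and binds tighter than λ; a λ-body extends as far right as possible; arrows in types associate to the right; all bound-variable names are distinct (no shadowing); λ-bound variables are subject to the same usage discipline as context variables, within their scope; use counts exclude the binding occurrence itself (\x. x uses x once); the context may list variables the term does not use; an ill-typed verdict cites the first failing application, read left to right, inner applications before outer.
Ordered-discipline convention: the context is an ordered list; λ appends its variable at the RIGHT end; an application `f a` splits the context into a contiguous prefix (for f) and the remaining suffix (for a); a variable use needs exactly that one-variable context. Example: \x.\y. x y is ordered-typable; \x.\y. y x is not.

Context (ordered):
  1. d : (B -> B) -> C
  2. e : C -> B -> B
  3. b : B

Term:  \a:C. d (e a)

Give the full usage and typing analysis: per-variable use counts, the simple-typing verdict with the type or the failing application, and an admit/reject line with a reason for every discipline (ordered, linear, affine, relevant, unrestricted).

counts: d=1, e=1, b=0, a (λ-bound)=1
use order (left to right): d, e, a
typing: ✓ — C -> C
ordered: ✗ — b left unused
linear: ✗ — b left unused
affine: ✓ — at most one use each (d, e, b, a)
relevant: ✗ — b left unused
unrestricted: ✓ — well-typed at C -> C; no restrictions here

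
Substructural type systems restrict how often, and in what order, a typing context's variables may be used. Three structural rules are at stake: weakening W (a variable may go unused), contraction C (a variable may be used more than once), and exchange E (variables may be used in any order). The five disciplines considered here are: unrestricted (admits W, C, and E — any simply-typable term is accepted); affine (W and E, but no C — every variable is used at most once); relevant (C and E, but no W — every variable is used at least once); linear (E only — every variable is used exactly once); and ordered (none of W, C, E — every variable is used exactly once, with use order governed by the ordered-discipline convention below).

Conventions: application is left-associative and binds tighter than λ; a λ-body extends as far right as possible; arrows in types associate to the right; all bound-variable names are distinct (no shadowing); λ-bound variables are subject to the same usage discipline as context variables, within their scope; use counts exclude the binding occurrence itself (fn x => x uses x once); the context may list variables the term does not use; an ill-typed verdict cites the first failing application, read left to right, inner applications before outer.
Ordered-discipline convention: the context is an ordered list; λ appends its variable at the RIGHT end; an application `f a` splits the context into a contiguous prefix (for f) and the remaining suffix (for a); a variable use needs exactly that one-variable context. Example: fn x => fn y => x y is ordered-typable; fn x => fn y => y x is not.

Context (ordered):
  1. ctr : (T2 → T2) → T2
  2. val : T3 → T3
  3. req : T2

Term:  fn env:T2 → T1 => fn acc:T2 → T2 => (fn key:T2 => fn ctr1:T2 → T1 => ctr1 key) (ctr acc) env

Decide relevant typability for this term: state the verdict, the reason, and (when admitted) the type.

no — unused: val, req — weakening required
variable uses: ctr=1; val=0; req=0; env (λ-bound)=1; acc (λ-bound)=1; key (λ-bound)=1; ctr1 (λ-bound)=1
order of uses: ctr1, key, ctr, acc, env
typing: the term checks, with type (T2 → T1) → (T2 → T2) → T1
across the five disciplines: ordered ✗ · linear ✗ · affine ✓ · relevant ✗ · unrestricted ✓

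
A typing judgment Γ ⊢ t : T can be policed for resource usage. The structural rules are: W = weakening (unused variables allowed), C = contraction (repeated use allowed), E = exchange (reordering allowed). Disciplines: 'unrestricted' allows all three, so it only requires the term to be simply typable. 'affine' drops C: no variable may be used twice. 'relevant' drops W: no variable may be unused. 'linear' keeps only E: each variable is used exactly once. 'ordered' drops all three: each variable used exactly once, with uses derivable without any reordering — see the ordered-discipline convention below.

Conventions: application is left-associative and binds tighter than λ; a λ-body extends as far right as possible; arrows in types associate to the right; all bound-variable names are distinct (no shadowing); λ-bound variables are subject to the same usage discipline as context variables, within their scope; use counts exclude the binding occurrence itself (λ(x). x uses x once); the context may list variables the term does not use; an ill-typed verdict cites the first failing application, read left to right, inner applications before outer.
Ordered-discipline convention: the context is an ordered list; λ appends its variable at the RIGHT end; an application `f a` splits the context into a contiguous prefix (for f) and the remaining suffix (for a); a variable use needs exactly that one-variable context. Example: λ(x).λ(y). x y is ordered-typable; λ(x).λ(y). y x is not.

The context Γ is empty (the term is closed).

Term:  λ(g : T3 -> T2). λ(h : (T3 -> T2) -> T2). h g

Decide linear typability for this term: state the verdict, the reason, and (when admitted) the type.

yes — each of g, h used exactly once; term : (T3 -> T2) -> ((T3 -> T2) -> T2) -> T2
counts: g (λ-bound): 1, h (λ-bound): 1
order of uses: h, g
typing: well-typed — term : (T3 -> T2) -> ((T3 -> T2) -> T2) -> T2
summary: ordered ✗ · linear ✓ · affine ✓ · relevant ✓ · unrestricted ✓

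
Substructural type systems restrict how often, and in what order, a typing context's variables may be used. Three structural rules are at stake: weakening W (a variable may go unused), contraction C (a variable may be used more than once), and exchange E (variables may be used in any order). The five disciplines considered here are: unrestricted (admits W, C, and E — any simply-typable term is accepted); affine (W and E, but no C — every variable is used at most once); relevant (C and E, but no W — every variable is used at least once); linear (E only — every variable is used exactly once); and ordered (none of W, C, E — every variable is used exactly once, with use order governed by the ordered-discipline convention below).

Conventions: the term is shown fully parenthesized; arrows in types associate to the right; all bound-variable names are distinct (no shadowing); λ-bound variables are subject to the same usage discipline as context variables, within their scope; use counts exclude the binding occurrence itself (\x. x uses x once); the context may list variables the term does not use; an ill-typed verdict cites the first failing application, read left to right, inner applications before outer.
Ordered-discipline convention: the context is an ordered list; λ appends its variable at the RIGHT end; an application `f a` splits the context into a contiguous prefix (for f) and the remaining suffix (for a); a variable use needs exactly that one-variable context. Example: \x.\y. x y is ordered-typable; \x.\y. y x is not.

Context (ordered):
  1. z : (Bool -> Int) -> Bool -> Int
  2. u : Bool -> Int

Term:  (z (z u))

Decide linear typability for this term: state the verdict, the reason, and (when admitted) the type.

no — uses contraction: z ×2
variable uses: z ×2, u ×1
use order (left to right): z, z, u
typing: the term checks, with type Bool -> Int
across the five disciplines: ordered ✗ · linear ✗ · affine ✗ · relevant ✓ · unrestricted ✓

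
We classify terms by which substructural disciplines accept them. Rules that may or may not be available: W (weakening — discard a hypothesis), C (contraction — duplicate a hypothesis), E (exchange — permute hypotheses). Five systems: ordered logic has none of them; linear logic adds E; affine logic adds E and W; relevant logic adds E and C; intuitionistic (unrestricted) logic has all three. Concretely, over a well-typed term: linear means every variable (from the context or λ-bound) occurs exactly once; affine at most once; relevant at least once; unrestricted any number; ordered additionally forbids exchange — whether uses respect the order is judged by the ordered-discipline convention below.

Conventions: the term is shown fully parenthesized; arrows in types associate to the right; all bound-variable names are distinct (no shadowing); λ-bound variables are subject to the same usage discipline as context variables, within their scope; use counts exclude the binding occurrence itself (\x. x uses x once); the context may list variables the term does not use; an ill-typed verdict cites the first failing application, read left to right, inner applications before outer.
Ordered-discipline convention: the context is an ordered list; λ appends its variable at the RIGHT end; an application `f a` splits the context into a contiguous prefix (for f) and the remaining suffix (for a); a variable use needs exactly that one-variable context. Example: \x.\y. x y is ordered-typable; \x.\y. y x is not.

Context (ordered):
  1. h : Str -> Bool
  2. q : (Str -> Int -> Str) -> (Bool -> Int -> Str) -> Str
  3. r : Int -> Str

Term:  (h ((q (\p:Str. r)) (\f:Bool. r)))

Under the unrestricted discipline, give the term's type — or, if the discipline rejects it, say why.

term : Bool
counts: h=1, q=1, r=2, p (λ-bound)=0, f (λ-bound)=0
use order (left to right): h, q, r, r
typing: well-typed — term : Bool
all disciplines: ordered ✗; linear ✗; affine ✗; relevant ✗; unrestricted ✓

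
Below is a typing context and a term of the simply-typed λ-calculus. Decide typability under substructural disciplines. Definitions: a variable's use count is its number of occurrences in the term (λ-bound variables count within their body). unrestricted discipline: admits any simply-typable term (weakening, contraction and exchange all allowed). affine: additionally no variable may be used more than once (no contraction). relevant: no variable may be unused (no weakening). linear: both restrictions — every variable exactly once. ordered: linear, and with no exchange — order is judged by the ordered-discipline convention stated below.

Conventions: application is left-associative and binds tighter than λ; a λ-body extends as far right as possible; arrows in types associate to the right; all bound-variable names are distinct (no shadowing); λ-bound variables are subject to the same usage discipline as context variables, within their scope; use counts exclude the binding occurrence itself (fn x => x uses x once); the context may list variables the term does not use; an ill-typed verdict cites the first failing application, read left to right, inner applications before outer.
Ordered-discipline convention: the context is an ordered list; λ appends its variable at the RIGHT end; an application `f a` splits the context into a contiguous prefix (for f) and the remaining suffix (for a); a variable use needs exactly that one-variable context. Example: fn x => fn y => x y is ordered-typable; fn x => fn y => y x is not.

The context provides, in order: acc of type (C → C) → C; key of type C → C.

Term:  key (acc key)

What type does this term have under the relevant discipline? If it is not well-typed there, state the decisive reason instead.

term : C
use counts: acc: 1; key: 2
left-to-right use order: key, acc, key
typing: well-typed at C
summary: ordered ✗ · linear ✗ · affine ✗ · relevant ✓ · unrestricted ✓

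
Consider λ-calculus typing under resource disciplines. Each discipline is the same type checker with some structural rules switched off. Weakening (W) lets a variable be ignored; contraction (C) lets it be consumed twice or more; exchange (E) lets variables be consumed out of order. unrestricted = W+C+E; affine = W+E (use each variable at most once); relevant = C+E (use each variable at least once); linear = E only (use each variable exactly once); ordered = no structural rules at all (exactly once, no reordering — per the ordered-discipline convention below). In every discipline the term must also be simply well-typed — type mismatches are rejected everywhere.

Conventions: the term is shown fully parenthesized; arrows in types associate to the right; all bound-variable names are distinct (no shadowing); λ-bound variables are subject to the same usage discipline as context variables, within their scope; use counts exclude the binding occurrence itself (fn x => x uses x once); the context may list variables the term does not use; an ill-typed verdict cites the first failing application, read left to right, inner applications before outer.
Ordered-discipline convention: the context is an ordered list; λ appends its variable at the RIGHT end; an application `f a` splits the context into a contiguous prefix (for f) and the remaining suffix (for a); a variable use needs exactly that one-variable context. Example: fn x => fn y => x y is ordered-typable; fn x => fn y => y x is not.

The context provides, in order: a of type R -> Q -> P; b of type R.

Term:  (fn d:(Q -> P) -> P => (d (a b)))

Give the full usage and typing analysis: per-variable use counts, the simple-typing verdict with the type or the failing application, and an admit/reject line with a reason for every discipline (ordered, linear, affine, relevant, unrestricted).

variable uses: a ×1, b ×1, d (λ-bound) ×1
order of uses: d, a, b
typing: well-typed at ((Q -> P) -> P) -> P
ordered: ✗ — use order d, a, b needs exchange
linear: ✓ — single use per variable (a, b, d)
affine: ✓ — a, b, d: no repeats, contraction unneeded
relevant: ✓ — a, b, d: all used, weakening unneeded
unrestricted: ✓ — type-checks (((Q -> P) -> P) -> P) and nothing is barred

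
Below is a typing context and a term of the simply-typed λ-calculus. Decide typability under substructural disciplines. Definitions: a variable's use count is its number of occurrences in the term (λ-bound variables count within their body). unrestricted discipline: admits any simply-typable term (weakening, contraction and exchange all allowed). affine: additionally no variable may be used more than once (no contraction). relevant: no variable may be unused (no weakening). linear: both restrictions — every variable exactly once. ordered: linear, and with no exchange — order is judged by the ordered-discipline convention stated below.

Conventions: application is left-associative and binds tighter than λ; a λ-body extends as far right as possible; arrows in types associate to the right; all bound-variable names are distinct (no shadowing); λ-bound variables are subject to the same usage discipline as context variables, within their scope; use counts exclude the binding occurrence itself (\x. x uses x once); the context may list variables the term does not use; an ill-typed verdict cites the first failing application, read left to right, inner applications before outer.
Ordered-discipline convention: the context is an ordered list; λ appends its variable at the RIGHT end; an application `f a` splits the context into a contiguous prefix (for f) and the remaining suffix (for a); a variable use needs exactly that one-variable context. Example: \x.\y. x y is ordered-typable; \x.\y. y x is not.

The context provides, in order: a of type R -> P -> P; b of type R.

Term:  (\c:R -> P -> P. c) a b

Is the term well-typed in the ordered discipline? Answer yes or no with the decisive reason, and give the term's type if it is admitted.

yes — a, b, c once each; derivable with no W/C/E; term : P -> P
variable uses: a=1; b=1; c (bound)=1
use order (left to right): c, a, b
typing: well-typed — term : P -> P
all disciplines: ordered ✓ | linear ✓ | affine ✓ | relevant ✓ | unrestricted ✓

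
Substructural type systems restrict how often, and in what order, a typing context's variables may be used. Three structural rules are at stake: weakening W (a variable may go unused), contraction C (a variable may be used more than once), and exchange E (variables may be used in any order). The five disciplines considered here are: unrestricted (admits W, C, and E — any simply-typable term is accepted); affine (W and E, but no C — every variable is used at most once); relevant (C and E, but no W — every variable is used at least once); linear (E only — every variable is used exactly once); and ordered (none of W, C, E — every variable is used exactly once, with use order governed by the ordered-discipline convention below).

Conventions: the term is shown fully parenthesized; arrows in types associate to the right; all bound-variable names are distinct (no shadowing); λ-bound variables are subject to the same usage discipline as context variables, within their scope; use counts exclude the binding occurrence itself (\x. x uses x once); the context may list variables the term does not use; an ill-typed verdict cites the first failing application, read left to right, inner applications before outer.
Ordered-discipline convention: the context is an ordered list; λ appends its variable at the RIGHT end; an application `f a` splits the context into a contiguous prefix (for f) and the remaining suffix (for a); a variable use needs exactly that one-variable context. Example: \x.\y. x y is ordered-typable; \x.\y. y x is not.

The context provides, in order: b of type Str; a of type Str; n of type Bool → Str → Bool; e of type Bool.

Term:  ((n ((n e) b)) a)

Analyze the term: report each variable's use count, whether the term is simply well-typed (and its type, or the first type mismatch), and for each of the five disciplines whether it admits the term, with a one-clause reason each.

variable uses: b ×1, a ×1, n ×2, e ×1
order of uses: n, n, e, b, a
typing: the term checks, with type Bool
ordered: ✗ — needs contraction — n ×2
linear: ✗ — needs contraction — n ×2
affine: ✗ — needs contraction — n ×2
relevant: ✓ — every one of b, a, n, e appears
unrestricted: ✓ — typability at Bool is all that's needed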